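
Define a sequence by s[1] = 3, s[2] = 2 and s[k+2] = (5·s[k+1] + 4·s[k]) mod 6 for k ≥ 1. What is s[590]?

4

Listing terms: s[1] = 3,  s[2] = 2,  s[3] = 4,  s[4] = 4,  s[5] = 0,  s[6] = 4,  s[7] = 2,  s[8] = 2,  s[9] = 0,  s[10] = 2,  s[11] = 4.
Since (s[10], s[11]) = (s[2], s[3]) = (2, 4) (two consecutive terms determine the rest), the sequence is eventually periodic: after a pre-period of length 1 it cycles with period 8.
For k ≥ 2, s[k] depends only on (k - 2) mod 8. (590 - 2) mod 8 = 4, so s[590] = s[6] = 4.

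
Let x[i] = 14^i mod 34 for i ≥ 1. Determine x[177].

14

x[1] = 14,  x[2] = 26,  x[3] = 24,  x[4] = 30,  x[5] = 12,  x[6] = 32,  x[7] = 6,  x[8] = 16,  x[9] = 20,  x[10] = 8,  x[11] = 10,  x[12] = 4,  x[13] = 22,  x[14] = 2,  x[15] = 28,  x[16] = 18,  x[17] = 14.
Since x[17] = x[1] = 14, the sequence is periodic with period 16.
So x[177] = x[1 + ((177-1) mod 16)] = x[1] = 14.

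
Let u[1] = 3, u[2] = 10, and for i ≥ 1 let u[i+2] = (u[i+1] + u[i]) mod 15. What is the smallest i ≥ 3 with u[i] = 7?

11

Listing terms: u[1] = 3; u[2] = 10; u[3] = 13; u[4] = 8; u[5] = 6; u[6] = 14; u[7] = 5; u[8] = 4; u[9] = 9; u[10] = 13; u[11] = 7; u[12] = 5; u[13] = 12; u[14] = 2; u[15] = 14; u[16] = 1; u[17] = 0; u[18] = 1; u[19] = 1; u[20] = 2; u[21] = 3; u[22] = 5; u[23] = 8; u[24] = 13; u[25] = 6; u[26] = 4; u[27] = 10; u[28] = 14; u[29] = 9; u[30] = 8; u[31] = 2; u[32] = 10; u[33] = 12; u[34] = 7; u[35] = 4; u[36] = 11; u[37] = 0; u[38] = 11; u[39] = 11; u[40] = 7; u[41] = 3; u[42] = 10.
Since (u[41], u[42]) = (u[1], u[2]) = (3, 10) (two consecutive terms determine the rest), the sequence is periodic with period 40.
The value 7 first appears (with i ≥ 3) at u[11].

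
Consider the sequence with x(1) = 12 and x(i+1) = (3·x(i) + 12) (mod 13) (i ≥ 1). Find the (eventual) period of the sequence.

Computing terms: x(1) = 12; x(2) = 9; x(3) = 0; x(4) = 12.
Since x(4) = x(1) = 12, the sequence is periodic with period 3.

3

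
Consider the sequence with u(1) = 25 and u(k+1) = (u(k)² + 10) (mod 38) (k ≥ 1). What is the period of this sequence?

We have u(1) = 25, u(2) = 27, u(3) = 17, u(4) = 33, u(5) = 35, u(6) = 19, u(7) = 29, u(8) = 15, u(9) = 7, u(10) = 21, u(11) = 33.
Since u(11) = u(4) = 33, the sequence is eventually periodic: after a pre-period of length 3 it cycles with period 7.

7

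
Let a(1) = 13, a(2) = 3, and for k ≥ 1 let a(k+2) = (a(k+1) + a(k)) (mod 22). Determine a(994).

19

Computing terms: a(1) = 13; a(2) = 3; a(3) = 16; a(4) = 19; a(5) = 13; a(6) = 10; a(7) = 1; a(8) = 11; a(9) = 12; a(10) = 1; a(11) = 13; a(12) = 14; a(13) = 5; a(14) = 19; a(15) = 2; a(16) = 21; a(17) = 1; a(18) = 0; a(19) = 1; a(20) = 1; a(21) = 2; a(22) = 3; a(23) = 5; a(24) = 8; a(25) = 13; a(26) = 21; a(27) = 12; a(28) = 11; a(29) = 1; a(30) = 12; a(31) = 13; a(32) = 3.
The sequence repeats with period 30.
So a(994) = a(1 + ((994-1) mod 30)) = a(4) = 19.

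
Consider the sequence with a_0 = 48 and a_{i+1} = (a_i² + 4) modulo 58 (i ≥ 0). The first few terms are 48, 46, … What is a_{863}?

a_0 = 48, a_1 = 46, a_2 = 32, a_3 = 42, a_4 = 28, a_5 = 34, a_6 = 0, a_7 = 4, a_8 = 20, a_9 = 56, a_{10} = 8, a_{11} = 10, a_{12} = 46.
Since a_{12} = a_1 = 46, the sequence is eventually periodic: after a pre-period of length 1 it cycles with period 11.
For i ≥ 1, a_i depends only on (i - 1) mod 11. (863 - 1) mod 11 = 4, so a_{863} = a_5 = 34.

34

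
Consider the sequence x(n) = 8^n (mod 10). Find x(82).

We have x(1) = 8,  x(2) = 4,  x(3) = 2,  x(4) = 6,  x(5) = 8.
The sequence repeats with period 4.
(82 - 1) mod 4 = 1, so x(82) = x(2) = 4.

4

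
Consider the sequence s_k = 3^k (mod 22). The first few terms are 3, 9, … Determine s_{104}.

15

Listing terms: s_1 = 3,  s_2 = 9,  s_3 = 5,  s_4 = 15,  s_5 = 1,  s_6 = 3.
The sequence repeats with period 5.
So s_{104} = s_{1 + ((104-1) mod 5)} = s_4 = 15.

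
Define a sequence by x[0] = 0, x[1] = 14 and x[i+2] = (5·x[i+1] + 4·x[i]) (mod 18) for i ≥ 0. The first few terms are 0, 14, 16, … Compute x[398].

2

We have x[0] = 0, x[1] = 14, x[2] = 16, x[3] = 10, x[4] = 6, x[5] = 16, x[6] = 14, x[7] = 8, x[8] = 6, x[9] = 8, x[10] = 10, x[11] = 10, x[12] = 0, x[13] = 4, x[14] = 2, x[15] = 8, x[16] = 12, x[17] = 2, x[18] = 4, x[19] = 10, x[20] = 12, x[21] = 10, x[22] = 8, x[23] = 8, x[24] = 0, x[25] = 14.
The sequence repeats with period 24.
(398 - 0) mod 24 = 14, so x[398] = x[14] = 2.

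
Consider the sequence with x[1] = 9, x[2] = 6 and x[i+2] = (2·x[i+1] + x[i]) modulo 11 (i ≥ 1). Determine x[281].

We have x[1] = 9; x[2] = 6; x[3] = 10; x[4] = 4; x[5] = 7; x[6] = 7; x[7] = 10; x[8] = 5; x[9] = 9; x[10] = 1; x[11] = 0; x[12] = 1; x[13] = 2; x[14] = 5; x[15] = 1; x[16] = 7; x[17] = 4; x[18] = 4; x[19] = 1; x[20] = 6; x[21] = 2; x[22] = 10; x[23] = 0; x[24] = 10; x[25] = 9; x[26] = 6.
The sequence repeats with period 24.
So x[281] = x[1 + ((281-1) mod 24)] = x[17] = 4.

4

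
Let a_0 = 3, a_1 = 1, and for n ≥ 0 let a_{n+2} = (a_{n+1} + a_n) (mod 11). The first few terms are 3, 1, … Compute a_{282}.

4

Computing terms: a_0 = 3, a_1 = 1, a_2 = 4, a_3 = 5, a_4 = 9, a_5 = 3, a_6 = 1.
Since (a_5, a_6) = (a_0, a_1) = (3, 1) (two consecutive terms determine the rest), the sequence is periodic with period 5.
So a_{282} = a_{0 + ((282-0) mod 5)} = a_2 = 4.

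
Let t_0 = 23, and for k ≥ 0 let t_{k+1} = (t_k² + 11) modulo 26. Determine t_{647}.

8

We have t_0 = 23, t_1 = 20, t_2 = 21, t_3 = 10, t_4 = 7, t_5 = 8, t_6 = 23.
Since t_6 = t_0 = 23, the sequence is periodic with period 6.
So t_{647} = t_{0 + ((647-0) mod 6)} = t_5 = 8.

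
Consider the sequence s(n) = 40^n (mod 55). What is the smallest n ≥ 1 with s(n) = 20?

8

Listing terms: s(0) = 1,  s(1) = 40,  s(2) = 5,  s(3) = 35,  s(4) = 25,  s(5) = 10,  s(6) = 15,  s(7) = 50,  s(8) = 20,  s(9) = 30,  s(10) = 45,  s(11) = 40.
Since s(11) = s(1) = 40, the sequence is eventually periodic: after a pre-period of length 1 it cycles with period 10.
The value 20 first appears (with n ≥ 1) at s(8).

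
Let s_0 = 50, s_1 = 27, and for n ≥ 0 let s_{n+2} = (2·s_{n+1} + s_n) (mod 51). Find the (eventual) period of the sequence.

16

We have s_0 = 50,  s_1 = 27,  s_2 = 2,  s_3 = 31,  s_4 = 13,  s_5 = 6,  s_6 = 25,  s_7 = 5,  s_8 = 35,  s_9 = 24,  s_{10} = 32,  s_{11} = 37,  s_{12} = 4,  s_{13} = 45,  s_{14} = 43,  s_{15} = 29,  s_{16} = 50,  s_{17} = 27.
The sequence repeats with period 16.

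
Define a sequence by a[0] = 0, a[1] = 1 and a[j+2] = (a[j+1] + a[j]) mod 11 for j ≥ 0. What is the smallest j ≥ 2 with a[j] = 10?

8

a[0] = 0; a[1] = 1; a[2] = 1; a[3] = 2; a[4] = 3; a[5] = 5; a[6] = 8; a[7] = 2; a[8] = 10; a[9] = 1; a[10] = 0; a[11] = 1.
The sequence repeats with period 10.
The value 10 first appears (with j ≥ 2) at a[8].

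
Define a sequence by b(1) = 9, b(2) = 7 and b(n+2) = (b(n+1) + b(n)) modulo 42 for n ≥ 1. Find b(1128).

16

Computing terms: b(1) = 9; b(2) = 7; b(3) = 16; b(4) = 23; b(5) = 39; b(6) = 20; b(7) = 17; b(8) = 37; b(9) = 12; b(10) = 7; b(11) = 19; b(12) = 26; b(13) = 3; b(14) = 29; b(15) = 32; b(16) = 19; b(17) = 9; b(18) = 28; b(19) = 37; b(20) = 23; b(21) = 18; b(22) = 41; b(23) = 17; b(24) = 16; b(25) = 33; b(26) = 7; b(27) = 40; b(28) = 5; b(29) = 3; b(30) = 8; b(31) = 11; b(32) = 19; b(33) = 30; b(34) = 7; b(35) = 37; b(36) = 2; b(37) = 39; b(38) = 41; b(39) = 38; b(40) = 37; b(41) = 33; b(42) = 28; b(43) = 19; b(44) = 5; b(45) = 24; b(46) = 29; b(47) = 11; b(48) = 40; b(49) = 9; b(50) = 7.
The sequence repeats with period 48.
(1128 - 1) mod 48 = 23, so b(1128) = b(24) = 16.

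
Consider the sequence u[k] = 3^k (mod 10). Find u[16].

Computing terms: u[0] = 1; u[1] = 3; u[2] = 9; u[3] = 7; u[4] = 1.
The sequence repeats with period 4.
(16 - 0) mod 4 = 0, so u[16] = u[0] = 1.

1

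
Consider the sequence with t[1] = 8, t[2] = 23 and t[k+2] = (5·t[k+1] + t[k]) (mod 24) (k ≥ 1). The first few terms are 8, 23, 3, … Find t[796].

14

t[1] = 8,  t[2] = 23,  t[3] = 3,  t[4] = 14,  t[5] = 1,  t[6] = 19,  t[7] = 0,  t[8] = 19,  t[9] = 23,  t[10] = 14,  t[11] = 21,  t[12] = 23,  t[13] = 16,  t[14] = 7,  t[15] = 3,  t[16] = 22,  t[17] = 17,  t[18] = 11,  t[19] = 0,  t[20] = 11,  t[21] = 7,  t[22] = 22,  t[23] = 21,  t[24] = 7,  t[25] = 8,  t[26] = 23.
Since (t[25], t[26]) = (t[1], t[2]) = (8, 23) (two consecutive terms determine the rest), the sequence is periodic with period 24.
(796 - 1) mod 24 = 3, so t[796] = t[4] = 14.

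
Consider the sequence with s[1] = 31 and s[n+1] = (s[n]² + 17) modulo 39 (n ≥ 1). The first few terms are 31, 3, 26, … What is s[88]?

We have s[1] = 31, s[2] = 3, s[3] = 26, s[4] = 30, s[5] = 20, s[6] = 27, s[7] = 5, s[8] = 3.
Since s[8] = s[2] = 3, the sequence is eventually periodic: after a pre-period of length 1 it cycles with period 6.
For n ≥ 2, s[n] depends only on (n - 2) mod 6. (88 - 2) mod 6 = 2, so s[88] = s[4] = 30.

30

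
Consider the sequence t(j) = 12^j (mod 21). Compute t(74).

18

Computing terms: t(1) = 12,  t(2) = 18,  t(3) = 6,  t(4) = 9,  t(5) = 3,  t(6) = 15,  t(7) = 12.
Since t(7) = t(1) = 12, the sequence is periodic with period 6.
So t(74) = t(1 + ((74-1) mod 6)) = t(2) = 18.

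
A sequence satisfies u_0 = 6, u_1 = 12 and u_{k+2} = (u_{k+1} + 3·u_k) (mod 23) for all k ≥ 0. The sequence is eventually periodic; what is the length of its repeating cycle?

22

Computing terms: u_0 = 6; u_1 = 12; u_2 = 7; u_3 = 20; u_4 = 18; u_5 = 9; u_6 = 17; u_7 = 21; u_8 = 3; u_9 = 20; u_{10} = 6; u_{11} = 20; u_{12} = 15; u_{13} = 6; u_{14} = 5; u_{15} = 0; u_{16} = 15; u_{17} = 15; u_{18} = 14; u_{19} = 13; u_{20} = 9; u_{21} = 2; u_{22} = 6; u_{23} = 12.
Since (u_{22}, u_{23}) = (u_0, u_1) = (6, 12) (two consecutive terms determine the rest), the sequence is periodic with period 22.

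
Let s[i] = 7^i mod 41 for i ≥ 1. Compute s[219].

35

s[1] = 7,  s[2] = 8,  s[3] = 15,  s[4] = 23,  s[5] = 38,  s[6] = 20,  s[7] = 17,  s[8] = 37,  s[9] = 13,  s[10] = 9,  s[11] = 22,  s[12] = 31,  s[13] = 12,  s[14] = 2,  s[15] = 14,  s[16] = 16,  s[17] = 30,  s[18] = 5,  s[19] = 35,  s[20] = 40,  s[21] = 34,  s[22] = 33,  s[23] = 26,  s[24] = 18,  s[25] = 3,  s[26] = 21,  s[27] = 24,  s[28] = 4,  s[29] = 28,  s[30] = 32,  s[31] = 19,  s[32] = 10,  s[33] = 29,  s[34] = 39,  s[35] = 27,  s[36] = 25,  s[37] = 11,  s[38] = 36,  s[39] = 6,  s[40] = 1,  s[41] = 7.
The sequence repeats with period 40.
(219 - 1) mod 40 = 18, so s[219] = s[19] = 35.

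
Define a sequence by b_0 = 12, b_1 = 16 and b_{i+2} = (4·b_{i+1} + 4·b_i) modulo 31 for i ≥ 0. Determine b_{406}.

b_0 = 12, b_1 = 16, b_2 = 19, b_3 = 16, b_4 = 16, b_5 = 4, b_6 = 18, b_7 = 26, b_8 = 21, b_9 = 2, b_{10} = 30, b_{11} = 4, b_{12} = 12, b_{13} = 2, b_{14} = 25, b_{15} = 15, b_{16} = 5, b_{17} = 18, b_{18} = 30, b_{19} = 6, b_{20} = 20, b_{21} = 11, b_{22} = 0, b_{23} = 13, b_{24} = 21, b_{25} = 12, b_{26} = 8, b_{27} = 18, b_{28} = 11, b_{29} = 23, b_{30} = 12, b_{31} = 16.
The sequence repeats with period 30.
So b_{406} = b_{0 + ((406-0) mod 30)} = b_{16} = 5.

5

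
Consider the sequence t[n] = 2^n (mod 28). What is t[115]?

Listing terms: t[0] = 1, t[1] = 2, t[2] = 4, t[3] = 8, t[4] = 16, t[5] = 4.
Since t[5] = t[2] = 4, the sequence is eventually periodic: after a pre-period of length 2 it cycles with period 3.
For n ≥ 2, t[n] depends only on (n - 2) mod 3. (115 - 2) mod 3 = 2, so t[115] = t[4] = 16.

16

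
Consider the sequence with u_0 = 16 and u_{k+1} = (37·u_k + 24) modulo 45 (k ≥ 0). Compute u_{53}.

1

u_0 = 16; u_1 = 31; u_2 = 1; u_3 = 16.
The sequence repeats with period 3.
(53 - 0) mod 3 = 2, so u_{53} = u_2 = 1.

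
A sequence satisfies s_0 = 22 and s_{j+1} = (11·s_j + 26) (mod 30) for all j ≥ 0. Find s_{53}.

10

s_0 = 22, s_1 = 28, s_2 = 4, s_3 = 10, s_4 = 16, s_5 = 22.
Since s_5 = s_0 = 22, the sequence is periodic with period 5.
So s_{53} = s_{0 + ((53-0) mod 5)} = s_3 = 10.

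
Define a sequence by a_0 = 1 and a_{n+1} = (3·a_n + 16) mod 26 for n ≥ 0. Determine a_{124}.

Listing terms: a_0 = 1; a_1 = 19; a_2 = 21; a_3 = 1.
The sequence repeats with period 3.
So a_{124} = a_{0 + ((124-0) mod 3)} = a_1 = 19.

19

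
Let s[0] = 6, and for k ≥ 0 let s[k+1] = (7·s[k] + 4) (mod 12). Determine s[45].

6

Listing terms: s[0] = 6; s[1] = 10; s[2] = 2; s[3] = 6.
Since s[3] = s[0] = 6, the sequence is periodic with period 3.
So s[45] = s[0 + ((45-0) mod 3)] = s[0] = 6.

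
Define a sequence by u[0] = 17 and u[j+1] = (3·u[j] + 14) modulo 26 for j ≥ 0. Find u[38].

u[0] = 17, u[1] = 13, u[2] = 1, u[3] = 17.
The sequence repeats with period 3.
So u[38] = u[0 + ((38-0) mod 3)] = u[2] = 1.

1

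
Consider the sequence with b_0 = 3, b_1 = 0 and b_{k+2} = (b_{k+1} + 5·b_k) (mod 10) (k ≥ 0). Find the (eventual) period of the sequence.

3

Computing terms: b_0 = 3,  b_1 = 0,  b_2 = 5,  b_3 = 5,  b_4 = 0,  b_5 = 5.
Since (b_4, b_5) = (b_1, b_2) = (0, 5) (two consecutive terms determine the rest), the sequence is eventually periodic: after a pre-period of length 1 it cycles with period 3.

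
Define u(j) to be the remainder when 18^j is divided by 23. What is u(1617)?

Listing terms: u(0) = 1; u(1) = 18; u(2) = 2; u(3) = 13; u(4) = 4; u(5) = 3; u(6) = 8; u(7) = 6; u(8) = 16; u(9) = 12; u(10) = 9; u(11) = 1.
Since u(11) = u(0) = 1, the sequence is periodic with period 11.
So u(1617) = u(0 + ((1617-0) mod 11)) = u(0) = 1.

1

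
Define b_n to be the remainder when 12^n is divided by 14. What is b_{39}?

b_1 = 12,  b_2 = 4,  b_3 = 6,  b_4 = 2,  b_5 = 10,  b_6 = 8,  b_7 = 12.
Since b_7 = b_1 = 12, the sequence is periodic with period 6.
So b_{39} = b_{1 + ((39-1) mod 6)} = b_3 = 6.

6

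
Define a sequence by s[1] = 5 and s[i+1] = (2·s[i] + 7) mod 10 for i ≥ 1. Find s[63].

We have s[1] = 5,  s[2] = 7,  s[3] = 1,  s[4] = 9,  s[5] = 5.
The sequence repeats with period 4.
So s[63] = s[1 + ((63-1) mod 4)] = s[3] = 1.

1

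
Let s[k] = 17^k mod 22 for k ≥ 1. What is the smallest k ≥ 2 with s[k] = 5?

We have s[1] = 17, s[2] = 3, s[3] = 7, s[4] = 9, s[5] = 21, s[6] = 5, s[7] = 19, s[8] = 15, s[9] = 13, s[10] = 1, s[11] = 17.
Since s[11] = s[1] = 17, the sequence is periodic with period 10.
The value 5 first appears (with k ≥ 2) at s[6].

6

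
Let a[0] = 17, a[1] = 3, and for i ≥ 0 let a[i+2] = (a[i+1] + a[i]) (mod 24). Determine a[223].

7

a[0] = 17,  a[1] = 3,  a[2] = 20,  a[3] = 23,  a[4] = 19,  a[5] = 18,  a[6] = 13,  a[7] = 7,  a[8] = 20,  a[9] = 3,  a[10] = 23,  a[11] = 2,  a[12] = 1,  a[13] = 3,  a[14] = 4,  a[15] = 7,  a[16] = 11,  a[17] = 18,  a[18] = 5,  a[19] = 23,  a[20] = 4,  a[21] = 3,  a[22] = 7,  a[23] = 10,  a[24] = 17,  a[25] = 3.
The sequence repeats with period 24.
So a[223] = a[0 + ((223-0) mod 24)] = a[7] = 7.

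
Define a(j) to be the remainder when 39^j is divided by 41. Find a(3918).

31

We have a(0) = 1; a(1) = 39; a(2) = 4; a(3) = 33; a(4) = 16; a(5) = 9; a(6) = 23; a(7) = 36; a(8) = 10; a(9) = 21; a(10) = 40; a(11) = 2; a(12) = 37; a(13) = 8; a(14) = 25; a(15) = 32; a(16) = 18; a(17) = 5; a(18) = 31; a(19) = 20; a(20) = 1.
Since a(20) = a(0) = 1, the sequence is periodic with period 20.
(3918 - 0) mod 20 = 18, so a(3918) = a(18) = 31.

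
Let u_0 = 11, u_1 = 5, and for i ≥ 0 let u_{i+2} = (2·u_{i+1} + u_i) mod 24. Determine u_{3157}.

Listing terms: u_0 = 11; u_1 = 5; u_2 = 21; u_3 = 23; u_4 = 19; u_5 = 13; u_6 = 21; u_7 = 7; u_8 = 11; u_9 = 5.
Since (u_8, u_9) = (u_0, u_1) = (11, 5) (two consecutive terms determine the rest), the sequence is periodic with period 8.
(3157 - 0) mod 8 = 5, so u_{3157} = u_5 = 13.

13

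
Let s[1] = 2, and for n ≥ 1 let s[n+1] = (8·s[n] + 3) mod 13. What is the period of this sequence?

4

Listing terms: s[1] = 2,  s[2] = 6,  s[3] = 12,  s[4] = 8,  s[5] = 2.
Since s[5] = s[1] = 2, the sequence is periodic with period 4.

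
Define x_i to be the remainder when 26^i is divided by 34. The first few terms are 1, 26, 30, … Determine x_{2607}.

2

We have x_0 = 1,  x_1 = 26,  x_2 = 30,  x_3 = 32,  x_4 = 16,  x_5 = 8,  x_6 = 4,  x_7 = 2,  x_8 = 18,  x_9 = 26.
Since x_9 = x_1 = 26, the sequence is eventually periodic: after a pre-period of length 1 it cycles with period 8.
For i ≥ 1, x_i depends only on (i - 1) mod 8. (2607 - 1) mod 8 = 6, so x_{2607} = x_7 = 2.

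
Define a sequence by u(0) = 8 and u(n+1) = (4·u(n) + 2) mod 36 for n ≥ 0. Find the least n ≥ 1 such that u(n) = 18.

We have u(0) = 8, u(1) = 34, u(2) = 30, u(3) = 14, u(4) = 22, u(5) = 18, u(6) = 2, u(7) = 10, u(8) = 6, u(9) = 26, u(10) = 34.
Since u(10) = u(1) = 34, the sequence is eventually periodic: after a pre-period of length 1 it cycles with period 9.
The value 18 first appears (with n ≥ 1) at u(5).

5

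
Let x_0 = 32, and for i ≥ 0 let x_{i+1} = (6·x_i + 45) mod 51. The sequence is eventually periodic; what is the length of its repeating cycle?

16

Computing terms: x_0 = 32,  x_1 = 33,  x_2 = 39,  x_3 = 24,  x_4 = 36,  x_5 = 6,  x_6 = 30,  x_7 = 21,  x_8 = 18,  x_9 = 0,  x_{10} = 45,  x_{11} = 9,  x_{12} = 48,  x_{13} = 27,  x_{14} = 3,  x_{15} = 12,  x_{16} = 15,  x_{17} = 33.
Since x_{17} = x_1 = 33, the sequence is eventually periodic: after a pre-period of length 1 it cycles with period 16.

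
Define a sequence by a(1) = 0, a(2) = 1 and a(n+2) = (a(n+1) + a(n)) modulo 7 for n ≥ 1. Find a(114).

Computing terms: a(1) = 0, a(2) = 1, a(3) = 1, a(4) = 2, a(5) = 3, a(6) = 5, a(7) = 1, a(8) = 6, a(9) = 0, a(10) = 6, a(11) = 6, a(12) = 5, a(13) = 4, a(14) = 2, a(15) = 6, a(16) = 1, a(17) = 0, a(18) = 1.
Since (a(17), a(18)) = (a(1), a(2)) = (0, 1) (two consecutive terms determine the rest), the sequence is periodic with period 16.
(114 - 1) mod 16 = 1, so a(114) = a(2) = 1.

1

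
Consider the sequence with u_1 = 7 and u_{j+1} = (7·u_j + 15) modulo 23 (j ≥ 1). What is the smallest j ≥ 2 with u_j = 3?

3

Computing terms: u_1 = 7, u_2 = 18, u_3 = 3, u_4 = 13, u_5 = 14, u_6 = 21, u_7 = 1, u_8 = 22, u_9 = 8, u_{10} = 2, u_{11} = 6, u_{12} = 11, u_{13} = 0, u_{14} = 15, u_{15} = 5, u_{16} = 4, u_{17} = 20, u_{18} = 17, u_{19} = 19, u_{20} = 10, u_{21} = 16, u_{22} = 12, u_{23} = 7.
Since u_{23} = u_1 = 7, the sequence is periodic with period 22.
The value 3 first appears (with j ≥ 2) at u_3.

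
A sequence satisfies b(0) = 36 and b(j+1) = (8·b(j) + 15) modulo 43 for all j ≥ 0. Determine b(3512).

b(0) = 36; b(1) = 2; b(2) = 31; b(3) = 5; b(4) = 12; b(5) = 25; b(6) = 0; b(7) = 15; b(8) = 6; b(9) = 20; b(10) = 3; b(11) = 39; b(12) = 26; b(13) = 8; b(14) = 36.
The sequence repeats with period 14.
(3512 - 0) mod 14 = 12, so b(3512) = b(12) = 26.

26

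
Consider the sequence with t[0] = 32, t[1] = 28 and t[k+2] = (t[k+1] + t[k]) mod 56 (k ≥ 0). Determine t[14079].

t[0] = 32; t[1] = 28; t[2] = 4; t[3] = 32; t[4] = 36; t[5] = 12; t[6] = 48; t[7] = 4; t[8] = 52; t[9] = 0; t[10] = 52; t[11] = 52; t[12] = 48; t[13] = 44; t[14] = 36; t[15] = 24; t[16] = 4; t[17] = 28; t[18] = 32; t[19] = 4; t[20] = 36; t[21] = 40; t[22] = 20; t[23] = 4; t[24] = 24; t[25] = 28; t[26] = 52; t[27] = 24; t[28] = 20; t[29] = 44; t[30] = 8; t[31] = 52; t[32] = 4; t[33] = 0; t[34] = 4; t[35] = 4; t[36] = 8; t[37] = 12; t[38] = 20; t[39] = 32; t[40] = 52; t[41] = 28; t[42] = 24; t[43] = 52; t[44] = 20; t[45] = 16; t[46] = 36; t[47] = 52; t[48] = 32; t[49] = 28.
Since (t[48], t[49]) = (t[0], t[1]) = (32, 28) (two consecutive terms determine the rest), the sequence is periodic with period 48.
So t[14079] = t[0 + ((14079-0) mod 48)] = t[15] = 24.

24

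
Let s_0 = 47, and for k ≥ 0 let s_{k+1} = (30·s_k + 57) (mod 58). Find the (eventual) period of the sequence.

Computing terms: s_0 = 47; s_1 = 17; s_2 = 45; s_3 = 15; s_4 = 43; s_5 = 13; s_6 = 41; s_7 = 11; s_8 = 39; s_9 = 9; s_{10} = 37; s_{11} = 7; s_{12} = 35; s_{13} = 5; s_{14} = 33; s_{15} = 3; s_{16} = 31; s_{17} = 1; s_{18} = 29; s_{19} = 57; s_{20} = 27; s_{21} = 55; s_{22} = 25; s_{23} = 53; s_{24} = 23; s_{25} = 51; s_{26} = 21; s_{27} = 49; s_{28} = 19; s_{29} = 47.
Since s_{29} = s_0 = 47, the sequence is periodic with period 29.

29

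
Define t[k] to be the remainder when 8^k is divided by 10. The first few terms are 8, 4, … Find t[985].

t[1] = 8,  t[2] = 4,  t[3] = 2,  t[4] = 6,  t[5] = 8.
The sequence repeats with period 4.
So t[985] = t[1 + ((985-1) mod 4)] = t[1] = 8.

8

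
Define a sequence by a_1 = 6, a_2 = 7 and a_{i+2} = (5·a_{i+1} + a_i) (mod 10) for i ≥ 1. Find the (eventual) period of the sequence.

6

a_1 = 6; a_2 = 7; a_3 = 1; a_4 = 2; a_5 = 1; a_6 = 7; a_7 = 6; a_8 = 7.
Since (a_7, a_8) = (a_1, a_2) = (6, 7) (two consecutive terms determine the rest), the sequence is periodic with period 6.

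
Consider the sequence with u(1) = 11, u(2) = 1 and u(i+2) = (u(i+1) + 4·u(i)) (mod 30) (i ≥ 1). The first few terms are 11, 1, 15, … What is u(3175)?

21

We have u(1) = 11; u(2) = 1; u(3) = 15; u(4) = 19; u(5) = 19; u(6) = 5; u(7) = 21; u(8) = 11; u(9) = 5; u(10) = 19; u(11) = 9; u(12) = 25; u(13) = 1; u(14) = 11; u(15) = 15; u(16) = 29; u(17) = 29; u(18) = 25; u(19) = 21; u(20) = 1; u(21) = 25; u(22) = 29; u(23) = 9; u(24) = 5; u(25) = 11; u(26) = 1.
Since (u(25), u(26)) = (u(1), u(2)) = (11, 1) (two consecutive terms determine the rest), the sequence is periodic with period 24.
So u(3175) = u(1 + ((3175-1) mod 24)) = u(7) = 21.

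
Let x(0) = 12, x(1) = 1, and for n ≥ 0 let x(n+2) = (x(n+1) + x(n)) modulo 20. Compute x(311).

Computing terms: x(0) = 12,  x(1) = 1,  x(2) = 13,  x(3) = 14,  x(4) = 7,  x(5) = 1,  x(6) = 8,  x(7) = 9,  x(8) = 17,  x(9) = 6,  x(10) = 3,  x(11) = 9,  x(12) = 12,  x(13) = 1.
Since (x(12), x(13)) = (x(0), x(1)) = (12, 1) (two consecutive terms determine the rest), the sequence is periodic with period 12.
(311 - 0) mod 12 = 11, so x(311) = x(11) = 9.

9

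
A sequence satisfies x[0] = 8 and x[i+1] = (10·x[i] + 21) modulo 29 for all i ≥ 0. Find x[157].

27

x[0] = 8; x[1] = 14; x[2] = 16; x[3] = 7; x[4] = 4; x[5] = 3; x[6] = 22; x[7] = 9; x[8] = 24; x[9] = 0; x[10] = 21; x[11] = 28; x[12] = 11; x[13] = 15; x[14] = 26; x[15] = 20; x[16] = 18; x[17] = 27; x[18] = 1; x[19] = 2; x[20] = 12; x[21] = 25; x[22] = 10; x[23] = 5; x[24] = 13; x[25] = 6; x[26] = 23; x[27] = 19; x[28] = 8.
Since x[28] = x[0] = 8, the sequence is periodic with period 28.
(157 - 0) mod 28 = 17, so x[157] = x[17] = 27.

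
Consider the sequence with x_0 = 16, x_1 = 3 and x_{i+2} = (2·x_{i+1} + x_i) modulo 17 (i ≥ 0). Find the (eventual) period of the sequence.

Computing terms: x_0 = 16,  x_1 = 3,  x_2 = 5,  x_3 = 13,  x_4 = 14,  x_5 = 7,  x_6 = 11,  x_7 = 12,  x_8 = 1,  x_9 = 14,  x_{10} = 12,  x_{11} = 4,  x_{12} = 3,  x_{13} = 10,  x_{14} = 6,  x_{15} = 5,  x_{16} = 16,  x_{17} = 3.
The sequence repeats with period 16.

16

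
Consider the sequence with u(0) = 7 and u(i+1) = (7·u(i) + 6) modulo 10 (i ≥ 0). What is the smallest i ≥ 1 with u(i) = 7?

4

Computing terms: u(0) = 7,  u(1) = 5,  u(2) = 1,  u(3) = 3,  u(4) = 7.
The sequence repeats with period 4.
The value 7 next appears (with i ≥ 1) at u(4).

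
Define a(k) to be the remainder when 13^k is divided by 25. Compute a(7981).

Computing terms: a(1) = 13, a(2) = 19, a(3) = 22, a(4) = 11, a(5) = 18, a(6) = 9, a(7) = 17, a(8) = 21, a(9) = 23, a(10) = 24, a(11) = 12, a(12) = 6, a(13) = 3, a(14) = 14, a(15) = 7, a(16) = 16, a(17) = 8, a(18) = 4, a(19) = 2, a(20) = 1, a(21) = 13.
The sequence repeats with period 20.
So a(7981) = a(1 + ((7981-1) mod 20)) = a(1) = 13.

13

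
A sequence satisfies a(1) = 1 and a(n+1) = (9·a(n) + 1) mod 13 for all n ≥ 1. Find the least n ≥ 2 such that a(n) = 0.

3

Listing terms: a(1) = 1; a(2) = 10; a(3) = 0; a(4) = 1.
Since a(4) = a(1) = 1, the sequence is periodic with period 3.
The value 0 first appears (with n ≥ 2) at a(3).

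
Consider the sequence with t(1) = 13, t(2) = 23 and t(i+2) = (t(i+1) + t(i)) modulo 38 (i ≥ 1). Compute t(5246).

Computing terms: t(1) = 13,  t(2) = 23,  t(3) = 36,  t(4) = 21,  t(5) = 19,  t(6) = 2,  t(7) = 21,  t(8) = 23,  t(9) = 6,  t(10) = 29,  t(11) = 35,  t(12) = 26,  t(13) = 23,  t(14) = 11,  t(15) = 34,  t(16) = 7,  t(17) = 3,  t(18) = 10,  t(19) = 13,  t(20) = 23.
The sequence repeats with period 18.
So t(5246) = t(1 + ((5246-1) mod 18)) = t(8) = 23.

23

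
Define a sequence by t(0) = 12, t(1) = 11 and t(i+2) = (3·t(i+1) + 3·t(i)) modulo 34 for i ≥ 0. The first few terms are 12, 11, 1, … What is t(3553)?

t(0) = 12; t(1) = 11; t(2) = 1; t(3) = 2; t(4) = 9; t(5) = 33; t(6) = 24; t(7) = 1; t(8) = 7; t(9) = 24; t(10) = 25; t(11) = 11; t(12) = 6; t(13) = 17; t(14) = 1; t(15) = 20; t(16) = 29; t(17) = 11; t(18) = 18; t(19) = 19; t(20) = 9; t(21) = 16; t(22) = 7; t(23) = 1; t(24) = 24; t(25) = 7; t(26) = 25; t(27) = 28; t(28) = 23; t(29) = 17; t(30) = 18; t(31) = 3; t(32) = 29; t(33) = 28; t(34) = 1; t(35) = 19; t(36) = 26; t(37) = 33; t(38) = 7; t(39) = 18; t(40) = 7; t(41) = 7; t(42) = 8; t(43) = 11; t(44) = 23; t(45) = 0; t(46) = 1; t(47) = 3; t(48) = 12; t(49) = 11.
Since (t(48), t(49)) = (t(0), t(1)) = (12, 11) (two consecutive terms determine the rest), the sequence is periodic with period 48.
(3553 - 0) mod 48 = 1, so t(3553) = t(1) = 11.

11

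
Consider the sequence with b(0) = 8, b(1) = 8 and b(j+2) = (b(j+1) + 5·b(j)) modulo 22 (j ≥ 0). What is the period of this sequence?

40

Listing terms: b(0) = 8,  b(1) = 8,  b(2) = 4,  b(3) = 0,  b(4) = 20,  b(5) = 20,  b(6) = 10,  b(7) = 0,  b(8) = 6,  b(9) = 6,  b(10) = 14,  b(11) = 0,  b(12) = 4,  b(13) = 4,  b(14) = 2,  b(15) = 0,  b(16) = 10,  b(17) = 10,  b(18) = 16,  b(19) = 0,  b(20) = 14,  b(21) = 14,  b(22) = 18,  b(23) = 0,  b(24) = 2,  b(25) = 2,  b(26) = 12,  b(27) = 0,  b(28) = 16,  b(29) = 16,  b(30) = 8,  b(31) = 0,  b(32) = 18,  b(33) = 18,  b(34) = 20,  b(35) = 0,  b(36) = 12,  b(37) = 12,  b(38) = 6,  b(39) = 0,  b(40) = 8,  b(41) = 8.
The sequence repeats with period 40.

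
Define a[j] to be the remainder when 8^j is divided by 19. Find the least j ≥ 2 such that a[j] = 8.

7

Computing terms: a[1] = 8, a[2] = 7, a[3] = 18, a[4] = 11, a[5] = 12, a[6] = 1, a[7] = 8.
The sequence repeats with period 6.
The value 8 next appears (with j ≥ 2) at a[7].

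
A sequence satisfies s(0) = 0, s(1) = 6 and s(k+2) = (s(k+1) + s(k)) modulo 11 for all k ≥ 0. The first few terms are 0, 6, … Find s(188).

s(0) = 0, s(1) = 6, s(2) = 6, s(3) = 1, s(4) = 7, s(5) = 8, s(6) = 4, s(7) = 1, s(8) = 5, s(9) = 6, s(10) = 0, s(11) = 6.
Since (s(10), s(11)) = (s(0), s(1)) = (0, 6) (two consecutive terms determine the rest), the sequence is periodic with period 10.
So s(188) = s(0 + ((188-0) mod 10)) = s(8) = 5.

5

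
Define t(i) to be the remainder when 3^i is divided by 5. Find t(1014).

We have t(0) = 1; t(1) = 3; t(2) = 4; t(3) = 2; t(4) = 1.
Since t(4) = t(0) = 1, the sequence is periodic with period 4.
(1014 - 0) mod 4 = 2, so t(1014) = t(2) = 4.

4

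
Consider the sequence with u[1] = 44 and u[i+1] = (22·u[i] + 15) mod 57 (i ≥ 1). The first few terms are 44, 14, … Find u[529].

Listing terms: u[1] = 44; u[2] = 14; u[3] = 38; u[4] = 53; u[5] = 41; u[6] = 5; u[7] = 11; u[8] = 29; u[9] = 26; u[10] = 17; u[11] = 47; u[12] = 23; u[13] = 8; u[14] = 20; u[15] = 56; u[16] = 50; u[17] = 32; u[18] = 35; u[19] = 44.
Since u[19] = u[1] = 44, the sequence is periodic with period 18.
So u[529] = u[1 + ((529-1) mod 18)] = u[7] = 11.

11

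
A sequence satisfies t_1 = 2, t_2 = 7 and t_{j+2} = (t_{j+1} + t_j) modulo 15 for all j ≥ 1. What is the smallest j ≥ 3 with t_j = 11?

6

We have t_1 = 2; t_2 = 7; t_3 = 9; t_4 = 1; t_5 = 10; t_6 = 11; t_7 = 6; t_8 = 2; t_9 = 8; t_{10} = 10; t_{11} = 3; t_{12} = 13; t_{13} = 1; t_{14} = 14; t_{15} = 0; t_{16} = 14; t_{17} = 14; t_{18} = 13; t_{19} = 12; t_{20} = 10; t_{21} = 7; t_{22} = 2; t_{23} = 9; t_{24} = 11; t_{25} = 5; t_{26} = 1; t_{27} = 6; t_{28} = 7; t_{29} = 13; t_{30} = 5; t_{31} = 3; t_{32} = 8; t_{33} = 11; t_{34} = 4; t_{35} = 0; t_{36} = 4; t_{37} = 4; t_{38} = 8; t_{39} = 12; t_{40} = 5; t_{41} = 2; t_{42} = 7.
The sequence repeats with period 40.
The value 11 first appears (with j ≥ 3) at t_6.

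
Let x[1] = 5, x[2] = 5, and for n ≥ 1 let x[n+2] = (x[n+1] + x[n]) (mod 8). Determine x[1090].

3

Listing terms: x[1] = 5, x[2] = 5, x[3] = 2, x[4] = 7, x[5] = 1, x[6] = 0, x[7] = 1, x[8] = 1, x[9] = 2, x[10] = 3, x[11] = 5, x[12] = 0, x[13] = 5, x[14] = 5.
The sequence repeats with period 12.
(1090 - 1) mod 12 = 9, so x[1090] = x[10] = 3.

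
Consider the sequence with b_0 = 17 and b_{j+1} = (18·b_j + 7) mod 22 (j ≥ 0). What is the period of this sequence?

We have b_0 = 17, b_1 = 5, b_2 = 9, b_3 = 15, b_4 = 13, b_5 = 21, b_6 = 11, b_7 = 7, b_8 = 1, b_9 = 3, b_{10} = 17.
The sequence repeats with period 10.

10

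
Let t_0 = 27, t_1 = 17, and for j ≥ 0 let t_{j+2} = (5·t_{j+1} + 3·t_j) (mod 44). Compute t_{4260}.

t_0 = 27; t_1 = 17; t_2 = 34; t_3 = 1; t_4 = 19; t_5 = 10; t_6 = 19; t_7 = 37; t_8 = 22; t_9 = 1; t_{10} = 27; t_{11} = 6; t_{12} = 23; t_{13} = 1; t_{14} = 30; t_{15} = 21; t_{16} = 19; t_{17} = 26; t_{18} = 11; t_{19} = 1; t_{20} = 38; t_{21} = 17; t_{22} = 23; t_{23} = 34; t_{24} = 19; t_{25} = 21; t_{26} = 30; t_{27} = 37; t_{28} = 11; t_{29} = 34; t_{30} = 27; t_{31} = 17.
Since (t_{30}, t_{31}) = (t_0, t_1) = (27, 17) (two consecutive terms determine the rest), the sequence is periodic with period 30.
(4260 - 0) mod 30 = 0, so t_{4260} = t_0 = 27.

27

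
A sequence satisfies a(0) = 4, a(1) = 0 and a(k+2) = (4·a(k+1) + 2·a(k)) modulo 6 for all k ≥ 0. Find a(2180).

2

Listing terms: a(0) = 4,  a(1) = 0,  a(2) = 2,  a(3) = 2,  a(4) = 0,  a(5) = 4,  a(6) = 4,  a(7) = 0.
The sequence repeats with period 6.
So a(2180) = a(0 + ((2180-0) mod 6)) = a(2) = 2.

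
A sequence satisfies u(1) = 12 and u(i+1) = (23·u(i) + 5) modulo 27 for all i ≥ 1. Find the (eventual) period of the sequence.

18

u(1) = 12, u(2) = 11, u(3) = 15, u(4) = 26, u(5) = 9, u(6) = 23, u(7) = 21, u(8) = 2, u(9) = 24, u(10) = 17, u(11) = 18, u(12) = 14, u(13) = 3, u(14) = 20, u(15) = 6, u(16) = 8, u(17) = 0, u(18) = 5, u(19) = 12.
Since u(19) = u(1) = 12, the sequence is periodic with period 18.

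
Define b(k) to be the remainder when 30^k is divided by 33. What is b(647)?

24

We have b(1) = 30; b(2) = 9; b(3) = 6; b(4) = 15; b(5) = 21; b(6) = 3; b(7) = 24; b(8) = 27; b(9) = 18; b(10) = 12; b(11) = 30.
Since b(11) = b(1) = 30, the sequence is periodic with period 10.
So b(647) = b(1 + ((647-1) mod 10)) = b(7) = 24.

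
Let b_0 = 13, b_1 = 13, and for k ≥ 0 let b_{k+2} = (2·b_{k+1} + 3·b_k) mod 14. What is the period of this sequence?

b_0 = 13; b_1 = 13; b_2 = 9; b_3 = 1; b_4 = 1; b_5 = 5; b_6 = 13; b_7 = 13.
Since (b_6, b_7) = (b_0, b_1) = (13, 13) (two consecutive terms determine the rest), the sequence is periodic with period 6.

6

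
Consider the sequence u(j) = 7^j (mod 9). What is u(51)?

1

Listing terms: u(1) = 7; u(2) = 4; u(3) = 1; u(4) = 7.
Since u(4) = u(1) = 7, the sequence is periodic with period 3.
(51 - 1) mod 3 = 2, so u(51) = u(3) = 1.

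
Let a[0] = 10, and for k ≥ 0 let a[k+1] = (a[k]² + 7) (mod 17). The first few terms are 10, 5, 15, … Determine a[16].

8

Computing terms: a[0] = 10; a[1] = 5; a[2] = 15; a[3] = 11; a[4] = 9; a[5] = 3; a[6] = 16; a[7] = 8; a[8] = 3.
Since a[8] = a[5] = 3, the sequence is eventually periodic: after a pre-period of length 5 it cycles with period 3.
For k ≥ 5, a[k] depends only on (k - 5) mod 3. (16 - 5) mod 3 = 2, so a[16] = a[7] = 8.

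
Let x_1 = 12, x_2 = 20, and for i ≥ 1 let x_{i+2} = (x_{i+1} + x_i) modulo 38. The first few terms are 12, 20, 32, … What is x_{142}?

We have x_1 = 12; x_2 = 20; x_3 = 32; x_4 = 14; x_5 = 8; x_6 = 22; x_7 = 30; x_8 = 14; x_9 = 6; x_{10} = 20; x_{11} = 26; x_{12} = 8; x_{13} = 34; x_{14} = 4; x_{15} = 0; x_{16} = 4; x_{17} = 4; x_{18} = 8; x_{19} = 12; x_{20} = 20.
The sequence repeats with period 18.
(142 - 1) mod 18 = 15, so x_{142} = x_{16} = 4.

4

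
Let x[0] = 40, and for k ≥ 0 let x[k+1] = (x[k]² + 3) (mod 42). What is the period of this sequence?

6

We have x[0] = 40, x[1] = 7, x[2] = 10, x[3] = 19, x[4] = 28, x[5] = 31, x[6] = 40.
Since x[6] = x[0] = 40, the sequence is periodic with period 6.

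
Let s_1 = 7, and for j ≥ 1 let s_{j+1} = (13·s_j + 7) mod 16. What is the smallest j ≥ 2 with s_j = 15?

9

We have s_1 = 7, s_2 = 2, s_3 = 1, s_4 = 4, s_5 = 11, s_6 = 6, s_7 = 5, s_8 = 8, s_9 = 15, s_{10} = 10, s_{11} = 9, s_{12} = 12, s_{13} = 3, s_{14} = 14, s_{15} = 13, s_{16} = 0, s_{17} = 7.
The sequence repeats with period 16.
The value 15 first appears (with j ≥ 2) at s_9.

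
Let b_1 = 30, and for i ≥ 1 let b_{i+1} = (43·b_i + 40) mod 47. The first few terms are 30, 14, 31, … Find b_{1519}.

30

Listing terms: b_1 = 30, b_2 = 14, b_3 = 31, b_4 = 10, b_5 = 0, b_6 = 40, b_7 = 21, b_8 = 3, b_9 = 28, b_{10} = 22, b_{11} = 46, b_{12} = 44, b_{13} = 5, b_{14} = 20, b_{15} = 7, b_{16} = 12, b_{17} = 39, b_{18} = 25, b_{19} = 34, b_{20} = 45, b_{21} = 1, b_{22} = 36, b_{23} = 37, b_{24} = 33, b_{25} = 2, b_{26} = 32, b_{27} = 6, b_{28} = 16, b_{29} = 23, b_{30} = 42, b_{31} = 13, b_{32} = 35, b_{33} = 41, b_{34} = 17, b_{35} = 19, b_{36} = 11, b_{37} = 43, b_{38} = 9, b_{39} = 4, b_{40} = 24, b_{41} = 38, b_{42} = 29, b_{43} = 18, b_{44} = 15, b_{45} = 27, b_{46} = 26, b_{47} = 30.
The sequence repeats with period 46.
(1519 - 1) mod 46 = 0, so b_{1519} = b_1 = 30.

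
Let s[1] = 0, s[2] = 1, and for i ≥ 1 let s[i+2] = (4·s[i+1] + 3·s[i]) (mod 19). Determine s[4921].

s[1] = 0, s[2] = 1, s[3] = 4, s[4] = 0, s[5] = 12, s[6] = 10, s[7] = 0, s[8] = 11, s[9] = 6, s[10] = 0, s[11] = 18, s[12] = 15, s[13] = 0, s[14] = 7, s[15] = 9, s[16] = 0, s[17] = 8, s[18] = 13, s[19] = 0, s[20] = 1.
The sequence repeats with period 18.
So s[4921] = s[1 + ((4921-1) mod 18)] = s[7] = 0.

0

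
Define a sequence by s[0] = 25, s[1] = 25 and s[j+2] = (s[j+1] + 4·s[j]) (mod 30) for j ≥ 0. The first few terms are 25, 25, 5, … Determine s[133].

5

Listing terms: s[0] = 25; s[1] = 25; s[2] = 5; s[3] = 15; s[4] = 5; s[5] = 5; s[6] = 25; s[7] = 15; s[8] = 25; s[9] = 25.
Since (s[8], s[9]) = (s[0], s[1]) = (25, 25) (two consecutive terms determine the rest), the sequence is periodic with period 8.
So s[133] = s[0 + ((133-0) mod 8)] = s[5] = 5.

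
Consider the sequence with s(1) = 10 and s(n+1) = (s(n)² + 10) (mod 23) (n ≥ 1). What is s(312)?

16

We have s(1) = 10, s(2) = 18, s(3) = 12, s(4) = 16, s(5) = 13, s(6) = 18.
Since s(6) = s(2) = 18, the sequence is eventually periodic: after a pre-period of length 1 it cycles with period 4.
For n ≥ 2, s(n) depends only on (n - 2) mod 4. (312 - 2) mod 4 = 2, so s(312) = s(4) = 16.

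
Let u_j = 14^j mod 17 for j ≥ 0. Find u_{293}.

u_0 = 1,  u_1 = 14,  u_2 = 9,  u_3 = 7,  u_4 = 13,  u_5 = 12,  u_6 = 15,  u_7 = 6,  u_8 = 16,  u_9 = 3,  u_{10} = 8,  u_{11} = 10,  u_{12} = 4,  u_{13} = 5,  u_{14} = 2,  u_{15} = 11,  u_{16} = 1.
The sequence repeats with period 16.
(293 - 0) mod 16 = 5, so u_{293} = u_5 = 12.

12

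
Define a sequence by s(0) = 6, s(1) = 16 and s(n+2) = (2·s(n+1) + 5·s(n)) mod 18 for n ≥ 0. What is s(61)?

16

Listing terms: s(0) = 6, s(1) = 16, s(2) = 8, s(3) = 6, s(4) = 16.
Since (s(3), s(4)) = (s(0), s(1)) = (6, 16) (two consecutive terms determine the rest), the sequence is periodic with period 3.
(61 - 0) mod 3 = 1, so s(61) = s(1) = 16.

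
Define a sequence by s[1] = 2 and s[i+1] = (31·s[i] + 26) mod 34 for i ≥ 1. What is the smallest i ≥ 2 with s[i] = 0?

3

We have s[1] = 2,  s[2] = 20,  s[3] = 0,  s[4] = 26,  s[5] = 16,  s[6] = 12,  s[7] = 24,  s[8] = 22,  s[9] = 28,  s[10] = 10,  s[11] = 30,  s[12] = 4,  s[13] = 14,  s[14] = 18,  s[15] = 6,  s[16] = 8,  s[17] = 2.
Since s[17] = s[1] = 2, the sequence is periodic with period 16.
The value 0 first appears (with i ≥ 2) at s[3].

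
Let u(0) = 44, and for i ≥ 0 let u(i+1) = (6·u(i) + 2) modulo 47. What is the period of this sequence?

u(0) = 44, u(1) = 31, u(2) = 0, u(3) = 2, u(4) = 14, u(5) = 39, u(6) = 1, u(7) = 8, u(8) = 3, u(9) = 20, u(10) = 28, u(11) = 29, u(12) = 35, u(13) = 24, u(14) = 5, u(15) = 32, u(16) = 6, u(17) = 38, u(18) = 42, u(19) = 19, u(20) = 22, u(21) = 40, u(22) = 7, u(23) = 44.
The sequence repeats with period 23.

23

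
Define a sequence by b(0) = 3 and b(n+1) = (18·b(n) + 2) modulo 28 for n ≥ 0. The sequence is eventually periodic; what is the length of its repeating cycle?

3

Computing terms: b(0) = 3; b(1) = 0; b(2) = 2; b(3) = 10; b(4) = 14; b(5) = 2.
Since b(5) = b(2) = 2, the sequence is eventually periodic: after a pre-period of length 2 it cycles with period 3.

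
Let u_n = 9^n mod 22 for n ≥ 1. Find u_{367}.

Computing terms: u_1 = 9,  u_2 = 15,  u_3 = 3,  u_4 = 5,  u_5 = 1,  u_6 = 9.
Since u_6 = u_1 = 9, the sequence is periodic with period 5.
(367 - 1) mod 5 = 1, so u_{367} = u_2 = 15.

15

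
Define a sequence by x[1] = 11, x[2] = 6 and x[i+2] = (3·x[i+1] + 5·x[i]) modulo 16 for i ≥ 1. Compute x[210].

We have x[1] = 11; x[2] = 6; x[3] = 9; x[4] = 9; x[5] = 8; x[6] = 5; x[7] = 7; x[8] = 14; x[9] = 13; x[10] = 13; x[11] = 8; x[12] = 9; x[13] = 3; x[14] = 6; x[15] = 1; x[16] = 1; x[17] = 8; x[18] = 13; x[19] = 15; x[20] = 14; x[21] = 5; x[22] = 5; x[23] = 8; x[24] = 1; x[25] = 11; x[26] = 6.
The sequence repeats with period 24.
(210 - 1) mod 24 = 17, so x[210] = x[18] = 13.

13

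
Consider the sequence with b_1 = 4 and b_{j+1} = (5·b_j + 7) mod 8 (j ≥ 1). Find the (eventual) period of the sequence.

8

Listing terms: b_1 = 4; b_2 = 3; b_3 = 6; b_4 = 5; b_5 = 0; b_6 = 7; b_7 = 2; b_8 = 1; b_9 = 4.
Since b_9 = b_1 = 4, the sequence is periodic with period 8.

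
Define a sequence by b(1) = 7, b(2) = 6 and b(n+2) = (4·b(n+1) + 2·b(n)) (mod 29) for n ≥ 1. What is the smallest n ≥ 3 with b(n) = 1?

b(1) = 7,  b(2) = 6,  b(3) = 9,  b(4) = 19,  b(5) = 7,  b(6) = 8,  b(7) = 17,  b(8) = 26,  b(9) = 22,  b(10) = 24,  b(11) = 24,  b(12) = 28,  b(13) = 15,  b(14) = 0,  b(15) = 1,  b(16) = 4,  b(17) = 18,  b(18) = 22,  b(19) = 8,  b(20) = 18,  b(21) = 1,  b(22) = 11,  b(23) = 17,  b(24) = 3,  b(25) = 17,  b(26) = 16,  b(27) = 11,  b(28) = 18,  b(29) = 7,  b(30) = 6.
Since (b(29), b(30)) = (b(1), b(2)) = (7, 6) (two consecutive terms determine the rest), the sequence is periodic with period 28.
The value 1 first appears (with n ≥ 3) at b(15).

15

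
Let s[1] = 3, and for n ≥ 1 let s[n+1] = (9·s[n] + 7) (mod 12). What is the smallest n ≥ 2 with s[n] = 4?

Computing terms: s[1] = 3, s[2] = 10, s[3] = 1, s[4] = 4, s[5] = 7, s[6] = 10.
Since s[6] = s[2] = 10, the sequence is eventually periodic: after a pre-period of length 1 it cycles with period 4.
The value 4 first appears (with n ≥ 2) at s[4].

4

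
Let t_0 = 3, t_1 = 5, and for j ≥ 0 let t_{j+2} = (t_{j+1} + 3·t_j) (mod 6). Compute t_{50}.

2

Computing terms: t_0 = 3,  t_1 = 5,  t_2 = 2,  t_3 = 5,  t_4 = 5,  t_5 = 2.
Since (t_4, t_5) = (t_1, t_2) = (5, 2) (two consecutive terms determine the rest), the sequence is eventually periodic: after a pre-period of length 1 it cycles with period 3.
For j ≥ 1, t_j depends only on (j - 1) mod 3. (50 - 1) mod 3 = 1, so t_{50} = t_2 = 2.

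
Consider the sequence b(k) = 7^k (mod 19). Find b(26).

We have b(1) = 7; b(2) = 11; b(3) = 1; b(4) = 7.
Since b(4) = b(1) = 7, the sequence is periodic with period 3.
(26 - 1) mod 3 = 1, so b(26) = b(2) = 11.

11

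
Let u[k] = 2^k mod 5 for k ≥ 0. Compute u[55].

3

We have u[0] = 1; u[1] = 2; u[2] = 4; u[3] = 3; u[4] = 1.
The sequence repeats with period 4.
(55 - 0) mod 4 = 3, so u[55] = u[3] = 3.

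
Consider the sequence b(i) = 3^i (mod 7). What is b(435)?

We have b(1) = 3,  b(2) = 2,  b(3) = 6,  b(4) = 4,  b(5) = 5,  b(6) = 1,  b(7) = 3.
The sequence repeats with period 6.
So b(435) = b(1 + ((435-1) mod 6)) = b(3) = 6.

6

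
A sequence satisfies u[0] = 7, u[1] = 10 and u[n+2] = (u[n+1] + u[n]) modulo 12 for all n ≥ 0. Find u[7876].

8

Listing terms: u[0] = 7, u[1] = 10, u[2] = 5, u[3] = 3, u[4] = 8, u[5] = 11, u[6] = 7, u[7] = 6, u[8] = 1, u[9] = 7, u[10] = 8, u[11] = 3, u[12] = 11, u[13] = 2, u[14] = 1, u[15] = 3, u[16] = 4, u[17] = 7, u[18] = 11, u[19] = 6, u[20] = 5, u[21] = 11, u[22] = 4, u[23] = 3, u[24] = 7, u[25] = 10.
Since (u[24], u[25]) = (u[0], u[1]) = (7, 10) (two consecutive terms determine the rest), the sequence is periodic with period 24.
So u[7876] = u[0 + ((7876-0) mod 24)] = u[4] = 8.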